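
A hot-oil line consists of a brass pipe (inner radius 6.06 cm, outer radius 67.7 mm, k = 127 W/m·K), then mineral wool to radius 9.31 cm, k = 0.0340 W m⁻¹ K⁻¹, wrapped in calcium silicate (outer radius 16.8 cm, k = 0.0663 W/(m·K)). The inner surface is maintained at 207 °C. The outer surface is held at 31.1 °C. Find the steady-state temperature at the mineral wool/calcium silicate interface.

Resistance network (inner→outer):
  R'_brass = ln(0.0677/0.0606)/(2πk) = 0.1108/(2π·127) = 1.388×10^-4 m·K/W
  R'_mineral wool = ln(0.0931/0.0677)/(2πk) = 0.3186/(2π·0.0340) = 1.491 m·K/W
  R'_calcium silicate = ln(0.168/0.0931)/(2πk) = 0.5903/(2π·0.0663) = 1.417 m·K/W
ΣR = 1.388×10^-4 + 1.491 + 1.417 = 2.908 m·K/W
Q' = ΔT/ΣR = (207 °C − 31.1 °C)/2.908 = 60.49 W/m
From the inner boundary to the mineral wool/calcium silicate interface, ΣR_partial = 1.491 m·K/W.
T_interface = T_in − Q'·ΣR_partial = 207 °C − (60.49)(1.491) = 117 °C

T = 117 °C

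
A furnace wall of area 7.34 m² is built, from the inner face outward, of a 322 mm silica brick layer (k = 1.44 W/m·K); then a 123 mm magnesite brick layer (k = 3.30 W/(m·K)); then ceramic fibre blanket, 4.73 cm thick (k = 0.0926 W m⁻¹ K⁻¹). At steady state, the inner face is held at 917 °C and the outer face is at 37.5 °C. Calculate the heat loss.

Resistance network (inner→outer):
  R_silica brick = L/(kA) = 0.322/(1.44·7.34) = 0.03046 K/W
  R_magnesite brick = L/(kA) = 0.123/(3.30·7.34) = 0.005078 K/W
  R_ceramic fibre blanket = L/(kA) = 0.0473/(0.0926·7.34) = 0.06959 K/W
ΣR = 0.03046 + 0.005078 + 0.06959 = 0.1051 K/W
Q = ΔT/ΣR = (917 °C − 37.5 °C)/0.1051 = 8370 W

Q = 8370 W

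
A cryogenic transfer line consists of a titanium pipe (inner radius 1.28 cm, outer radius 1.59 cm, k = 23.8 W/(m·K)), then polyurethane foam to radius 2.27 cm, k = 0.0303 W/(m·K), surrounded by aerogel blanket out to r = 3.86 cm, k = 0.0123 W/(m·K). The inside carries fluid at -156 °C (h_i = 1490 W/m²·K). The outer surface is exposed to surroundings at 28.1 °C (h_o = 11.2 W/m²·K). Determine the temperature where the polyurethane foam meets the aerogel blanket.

Treat each layer as a resistance in series:
  R'_conv,in = 1/(2πr h) = 1/(2π·0.0128·1490) = 0.008345 m·K/W
  R'_titanium = ln(0.0159/0.0128)/(2πk) = 0.2169/(2π·23.8) = 0.001450 m·K/W
  R'_polyurethane foam = ln(0.0227/0.0159)/(2πk) = 0.3560/(2π·0.0303) = 1.870 m·K/W
  R'_aerogel blanket = ln(0.0386/0.0227)/(2πk) = 0.5309/(2π·0.0123) = 6.869 m·K/W
  R'_conv,out = 1/(2πr h) = 1/(2π·0.0386·11.2) = 0.3681 m·K/W
ΣR = 0.008345 + 0.001450 + 1.870 + 6.869 + 0.3681 = 9.117 m·K/W
Q' = ΔT/ΣR = (-156 °C − 28.1 °C)/9.117 = -20.19 W/m
From the inner boundary to the polyurethane foam/aerogel blanket interface, ΣR_partial = 1.880 m·K/W.
T_interface = T_in − Q'·ΣR_partial = -156 °C − (-20.19)(1.880) = -118 °C

T = -118 °C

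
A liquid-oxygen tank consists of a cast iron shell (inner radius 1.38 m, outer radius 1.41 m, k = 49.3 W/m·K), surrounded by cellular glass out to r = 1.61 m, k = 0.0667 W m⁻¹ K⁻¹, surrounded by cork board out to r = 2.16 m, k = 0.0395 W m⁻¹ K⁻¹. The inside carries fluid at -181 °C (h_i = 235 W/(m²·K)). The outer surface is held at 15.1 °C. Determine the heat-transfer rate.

Resistance network (inner→outer):
  R_conv,in = 1/(4πr²h) = 1/(4π·1.38²·235) = 1.778×10^-4 K/W
  R_cast iron = (1/1.38 − 1/1.41)/(4πk) = 0.01542/(4π·49.3) = 2.489×10^-5 K/W
  R_cellular glass = (1/1.41 − 1/1.61)/(4πk) = 0.08810/(4π·0.0667) = 0.1051 K/W
  R_cork board = (1/1.61 − 1/2.16)/(4πk) = 0.1582/(4π·0.0395) = 0.3186 K/W
ΣR = 1.778×10^-4 + 2.489×10^-5 + 0.1051 + 0.3186 = 0.4239 K/W
Q = ΔT/ΣR = (-181 °C − 15.1 °C)/0.4239 = -463 W
(Negative Q ⇒ heat flows inward; heat gain = 463 W.)

Q = 463 W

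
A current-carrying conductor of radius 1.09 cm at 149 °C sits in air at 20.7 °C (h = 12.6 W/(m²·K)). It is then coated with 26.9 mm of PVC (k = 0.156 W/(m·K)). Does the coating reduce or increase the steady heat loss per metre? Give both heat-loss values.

Critical radius for a cylinder: r_cr = k/h = 0.0124 m = 1.24 cm.
Outer radius after coating: r₂ = 0.0109 + 0.0269 = 0.0378 m.
r₁ < r_cr < r₂: heat loss rises to a maximum at r_cr then falls. Whether the coating helps depends on whether Q(r₂) has dropped back below Q(r₁).
Bare: R = 1/(2πr₁h) = 1.159 m·K/W; Q = 128.3/1.159 = 111 W/m.
Coated: R = R_cond + R_conv = 1.603 m·K/W; Q = 128.3/1.603 = 80.0 W/m.

reduces: 111 → 80.0 W/m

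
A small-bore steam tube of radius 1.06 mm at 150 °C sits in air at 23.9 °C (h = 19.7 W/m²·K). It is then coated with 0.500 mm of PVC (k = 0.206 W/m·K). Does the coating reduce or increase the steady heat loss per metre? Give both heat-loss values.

increases: 16.5 → 23.0 W/m

Critical radius for a cylinder: r_cr = k/h = 0.0105 m = 1.05 cm.
Outer radius after coating: r₂ = 0.00106 + 5.00×10^-4 = 0.001560 m.
Since r₁ < r_cr and r₂ ≤ r_cr, the coating moves toward the maximum at r_cr — heat loss rises.
Bare: R = 1/(2πr₁h) = 7.622 m·K/W; Q = 126.1/7.622 = 16.5 W/m.
Coated: R = R_cond + R_conv = 5.477 m·K/W; Q = 126.1/5.477 = 23.0 W/m.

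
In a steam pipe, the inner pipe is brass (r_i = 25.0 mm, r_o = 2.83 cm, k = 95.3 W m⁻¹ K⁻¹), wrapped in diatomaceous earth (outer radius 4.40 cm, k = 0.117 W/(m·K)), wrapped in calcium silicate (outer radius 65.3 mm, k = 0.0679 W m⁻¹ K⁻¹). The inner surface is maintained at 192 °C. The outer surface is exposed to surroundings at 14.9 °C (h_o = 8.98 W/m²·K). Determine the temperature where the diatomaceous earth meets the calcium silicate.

Resistance network (inner→outer):
  R'_brass = ln(0.0283/0.0250)/(2πk) = 0.1240/(2π·95.3) = 2.071×10^-4 m·K/W
  R'_diatomaceous earth = ln(0.0440/0.0283)/(2πk) = 0.4413/(2π·0.117) = 0.6003 m·K/W
  R'_calcium silicate = ln(0.0653/0.0440)/(2πk) = 0.3948/(2π·0.0679) = 0.9254 m·K/W
  R'_conv,out = 1/(2πr h) = 1/(2π·0.0653·8.98) = 0.2714 m·K/W
ΣR = 2.071×10^-4 + 0.6003 + 0.9254 + 0.2714 = 1.797 m·K/W
Q' = ΔT/ΣR = (192 °C − 14.9 °C)/1.797 = 98.55 W/m
From the inner boundary to the diatomaceous earth/calcium silicate interface, ΣR_partial = 0.6005 m·K/W.
T_interface = T_in − Q'·ΣR_partial = 192 °C − (98.55)(0.6005) = 133 °C

T = 133 °C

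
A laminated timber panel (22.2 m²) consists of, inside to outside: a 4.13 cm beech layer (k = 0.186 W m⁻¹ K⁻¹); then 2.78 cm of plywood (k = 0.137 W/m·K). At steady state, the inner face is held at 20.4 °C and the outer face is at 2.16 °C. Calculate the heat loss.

Q = 953 W

Series thermal resistances, inner to outer:
  R_beech = L/(kA) = 0.0413/(0.186·22.2) = 0.01000 K/W
  R_plywood = L/(kA) = 0.0278/(0.137·22.2) = 0.009141 K/W
ΣR = 0.01000 + 0.009141 = 0.01914 K/W
Q = ΔT/ΣR = (20.4 °C − 2.16 °C)/0.01914 = 953 W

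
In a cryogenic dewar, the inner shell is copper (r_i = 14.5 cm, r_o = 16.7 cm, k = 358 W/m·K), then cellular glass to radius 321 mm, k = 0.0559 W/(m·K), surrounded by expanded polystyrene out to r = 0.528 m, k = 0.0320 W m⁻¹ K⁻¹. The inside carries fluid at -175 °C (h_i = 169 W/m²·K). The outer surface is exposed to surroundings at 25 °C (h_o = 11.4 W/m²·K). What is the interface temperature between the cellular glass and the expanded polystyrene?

T = -60.4 °C

Resistance network (inner→outer):
  R_conv,in = 1/(4πr²h) = 1/(4π·0.145²·169) = 0.02240 K/W
  R_copper = (1/0.145 − 1/0.167)/(4πk) = 0.9085/(4π·358) = 2.020×10^-4 K/W
  R_cellular glass = (1/0.167 − 1/0.321)/(4πk) = 2.873/(4π·0.0559) = 4.090 K/W
  R_expanded polystyrene = (1/0.321 − 1/0.528)/(4πk) = 1.221/(4π·0.0320) = 3.037 K/W
  R_conv,out = 1/(4πr²h) = 1/(4π·0.528²·11.4) = 0.02504 K/W
ΣR = 0.02240 + 2.020×10^-4 + 4.090 + 3.037 + 0.02504 = 7.175 K/W
Q = ΔT/ΣR = (-175 °C − 25 °C)/7.175 = -27.87 W
From the inner boundary to the cellular glass/expanded polystyrene interface, ΣR_partial = 4.113 K/W.
T_interface = T_in − Q·ΣR_partial = -175 °C − (-27.87)(4.113) = -60.4 °C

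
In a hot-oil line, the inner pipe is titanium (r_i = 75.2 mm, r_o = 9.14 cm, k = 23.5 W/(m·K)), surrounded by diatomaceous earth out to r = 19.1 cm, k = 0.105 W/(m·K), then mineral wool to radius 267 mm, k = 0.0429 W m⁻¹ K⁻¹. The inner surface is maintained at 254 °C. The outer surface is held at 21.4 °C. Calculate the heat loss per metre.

Treat each layer as a resistance in series:
  R'_titanium = ln(0.0914/0.0752)/(2πk) = 0.1951/(2π·23.5) = 0.001321 m·K/W
  R'_diatomaceous earth = ln(0.191/0.0914)/(2πk) = 0.7370/(2π·0.105) = 1.117 m·K/W
  R'_mineral wool = ln(0.267/0.191)/(2πk) = 0.3350/(2π·0.0429) = 1.243 m·K/W
ΣR = 0.001321 + 1.117 + 1.243 = 2.361 m·K/W
Q' = ΔT/ΣR = (254 °C − 21.4 °C)/2.361 = 98.5 W/m

Q' = 98.5 W/m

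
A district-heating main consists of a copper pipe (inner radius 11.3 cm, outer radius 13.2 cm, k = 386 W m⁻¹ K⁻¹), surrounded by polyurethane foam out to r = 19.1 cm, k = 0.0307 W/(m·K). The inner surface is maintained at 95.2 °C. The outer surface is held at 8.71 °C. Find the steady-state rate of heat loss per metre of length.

Q' = 45.2 W/m

Series thermal resistances, inner to outer:
  R'_copper = ln(0.132/0.113)/(2πk) = 0.1554/(2π·386) = 6.408×10^-5 m·K/W
  R'_polyurethane foam = ln(0.191/0.132)/(2πk) = 0.3695/(2π·0.0307) = 1.915 m·K/W
ΣR = 6.408×10^-5 + 1.915 = 1.915 m·K/W
Q' = ΔT/ΣR = (95.2 °C − 8.71 °C)/1.915 = 45.2 W/m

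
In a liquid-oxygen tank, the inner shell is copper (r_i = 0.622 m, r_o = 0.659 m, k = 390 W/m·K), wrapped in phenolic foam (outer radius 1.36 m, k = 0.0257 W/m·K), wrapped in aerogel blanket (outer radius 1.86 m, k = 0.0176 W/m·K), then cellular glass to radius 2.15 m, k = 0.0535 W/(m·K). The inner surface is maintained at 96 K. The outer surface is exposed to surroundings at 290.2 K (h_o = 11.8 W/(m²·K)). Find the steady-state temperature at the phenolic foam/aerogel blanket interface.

T = 233.3 K

Resistance network (inner→outer):
  R_copper = (1/0.622 − 1/0.659)/(4πk) = 0.09027/(4π·390) = 1.842×10^-5 K/W
  R_phenolic foam = (1/0.659 − 1/1.36)/(4πk) = 0.7822/(4π·0.0257) = 2.422 K/W
  R_aerogel blanket = (1/1.36 − 1/1.86)/(4πk) = 0.1977/(4π·0.0176) = 0.8937 K/W
  R_cellular glass = (1/1.86 − 1/2.15)/(4πk) = 0.07252/(4π·0.0535) = 0.1079 K/W
  R_conv,out = 1/(4πr²h) = 1/(4π·2.15²·11.8) = 0.001459 K/W
ΣR = 1.842×10^-5 + 2.422 + 0.8937 + 0.1079 + 0.001459 = 3.425 K/W
Q = ΔT/ΣR = (96 K − 290.2 K)/3.425 = -56.70 W
From the inner boundary to the phenolic foam/aerogel blanket interface, ΣR_partial = 2.422 K/W.
T_interface = T_in − Q·ΣR_partial = 96 K − (-56.70)(2.422) = 233.3 K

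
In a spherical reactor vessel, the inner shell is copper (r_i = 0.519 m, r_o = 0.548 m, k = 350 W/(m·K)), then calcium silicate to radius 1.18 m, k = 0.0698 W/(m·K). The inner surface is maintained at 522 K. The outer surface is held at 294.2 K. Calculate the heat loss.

Q = 204 W

Treat each layer as a resistance in series:
  R_copper = (1/0.519 − 1/0.548)/(4πk) = 0.1020/(4π·350) = 2.318×10^-5 K/W
  R_calcium silicate = (1/0.548 − 1/1.18)/(4πk) = 0.9774/(4π·0.0698) = 1.114 K/W
ΣR = 2.318×10^-5 + 1.114 = 1.114 K/W
Q = ΔT/ΣR = (522 K − 294.2 K)/1.114 = 204 W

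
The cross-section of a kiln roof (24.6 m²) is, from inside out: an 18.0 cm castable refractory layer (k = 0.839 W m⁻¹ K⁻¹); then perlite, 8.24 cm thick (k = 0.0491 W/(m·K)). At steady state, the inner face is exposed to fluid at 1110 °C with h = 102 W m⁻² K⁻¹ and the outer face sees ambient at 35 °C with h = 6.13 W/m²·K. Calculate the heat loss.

Resistance network (inner→outer):
  R_conv,in = 1/(hA) = 1/(102·24.6) = 3.985×10^-4 K/W
  R_castable refractory = L/(kA) = 0.180/(0.839·24.6) = 0.008721 K/W
  R_perlite = L/(kA) = 0.0824/(0.0491·24.6) = 0.06822 K/W
  R_conv,out = 1/(hA) = 1/(6.13·24.6) = 0.006631 K/W
ΣR = 3.985×10^-4 + 0.008721 + 0.06822 + 0.006631 = 0.08397 K/W
Q = ΔT/ΣR = (1110 °C − 35 °C)/0.08397 = 12800 W

Q = 12800 W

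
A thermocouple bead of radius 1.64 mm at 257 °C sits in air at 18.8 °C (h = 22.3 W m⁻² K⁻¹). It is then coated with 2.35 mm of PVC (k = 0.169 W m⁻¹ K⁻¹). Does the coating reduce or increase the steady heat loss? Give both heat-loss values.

Critical radius for a sphere: r_cr = 2k/h = 0.0152 m = 1.52 cm.
Outer radius after coating: r₂ = 0.00164 + 0.00235 = 0.00399 m.
Since r₁ < r_cr and r₂ ≤ r_cr, the coating moves toward the maximum at r_cr — heat loss rises.
Bare: R = 1/(4πr₁²h) = 1327 K/W; Q = 238.2/1327 = 0.180 W.
Coated: R = R_cond + R_conv = 393.3 K/W; Q = 238.2/393.3 = 0.606 W.

increases: 0.180 → 0.606 W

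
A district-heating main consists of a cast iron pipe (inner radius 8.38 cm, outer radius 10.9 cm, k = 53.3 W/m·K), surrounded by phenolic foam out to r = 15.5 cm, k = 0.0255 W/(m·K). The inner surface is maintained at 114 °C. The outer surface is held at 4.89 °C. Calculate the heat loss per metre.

Q' = 49.6 W/m

Series thermal resistances, inner to outer:
  R'_cast iron = ln(0.109/0.0838)/(2πk) = 0.2629/(2π·53.3) = 7.851×10^-4 m·K/W
  R'_phenolic foam = ln(0.155/0.109)/(2πk) = 0.3521/(2π·0.0255) = 2.197 m·K/W
ΣR = 7.851×10^-4 + 2.197 = 2.198 m·K/W
Q' = ΔT/ΣR = (114 °C − 4.89 °C)/2.198 = 49.6 W/m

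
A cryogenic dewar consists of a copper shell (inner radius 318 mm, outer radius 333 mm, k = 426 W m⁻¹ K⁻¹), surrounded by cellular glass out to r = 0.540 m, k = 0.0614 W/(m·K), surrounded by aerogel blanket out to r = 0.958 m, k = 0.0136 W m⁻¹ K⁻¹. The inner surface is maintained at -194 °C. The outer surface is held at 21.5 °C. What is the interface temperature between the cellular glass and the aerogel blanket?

T = -142 °C

Treat each layer as a resistance in series:
  R_copper = (1/0.318 − 1/0.333)/(4πk) = 0.1417/(4π·426) = 2.646×10^-5 K/W
  R_cellular glass = (1/0.333 − 1/0.540)/(4πk) = 1.151/(4π·0.0614) = 1.492 K/W
  R_aerogel blanket = (1/0.540 − 1/0.958)/(4πk) = 0.8080/(4π·0.0136) = 4.728 K/W
ΣR = 2.646×10^-5 + 1.492 + 4.728 = 6.220 K/W
Q = ΔT/ΣR = (-194 °C − 21.5 °C)/6.220 = -34.65 W
From the inner boundary to the cellular glass/aerogel blanket interface, ΣR_partial = 1.492 K/W.
T_interface = T_in − Q·ΣR_partial = -194 °C − (-34.65)(1.492) = -142 °C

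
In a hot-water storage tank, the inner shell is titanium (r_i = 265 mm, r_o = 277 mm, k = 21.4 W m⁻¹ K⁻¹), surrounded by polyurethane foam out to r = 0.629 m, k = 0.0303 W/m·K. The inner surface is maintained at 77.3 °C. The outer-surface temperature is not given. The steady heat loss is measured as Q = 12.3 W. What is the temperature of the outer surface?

T_out = 12.0 °C

Sum the resistances:
  R_titanium = (1/0.265 − 1/0.277)/(4πk) = 0.1635/(4π·21.4) = 6.079×10^-4 K/W
  R_polyurethane foam = (1/0.277 − 1/0.629)/(4πk) = 2.020/(4π·0.0303) = 5.306 K/W
ΣR = 5.307 K/W
ΔT = Q·ΣR = 12.3 × 5.307 = 65.28 K
Heat flows outward, so T_out = T_in − ΔT = 77.3 − 65.28 = 12.0 °C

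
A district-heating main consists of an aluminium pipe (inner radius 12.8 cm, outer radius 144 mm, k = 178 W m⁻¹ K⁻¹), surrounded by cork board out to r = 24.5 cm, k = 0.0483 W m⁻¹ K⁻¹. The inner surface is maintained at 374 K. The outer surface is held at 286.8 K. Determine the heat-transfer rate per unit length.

Resistance network (inner→outer):
  R'_aluminium = ln(0.144/0.128)/(2πk) = 0.1178/(2π·178) = 1.053×10^-4 m·K/W
  R'_cork board = ln(0.245/0.144)/(2πk) = 0.5314/(2π·0.0483) = 1.751 m·K/W
ΣR = 1.053×10^-4 + 1.751 = 1.751 m·K/W
Q' = ΔT/ΣR = (374 K − 286.8 K)/1.751 = 49.8 W/m

Q' = 49.8 W/m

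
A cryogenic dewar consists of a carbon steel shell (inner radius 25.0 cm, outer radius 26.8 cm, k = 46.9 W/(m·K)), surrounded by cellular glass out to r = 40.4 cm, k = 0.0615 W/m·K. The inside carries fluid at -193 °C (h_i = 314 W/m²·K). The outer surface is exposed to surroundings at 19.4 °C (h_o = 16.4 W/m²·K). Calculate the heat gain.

Q = 128 W

Resistance network (inner→outer):
  R_conv,in = 1/(4πr²h) = 1/(4π·0.250²·314) = 0.004055 K/W
  R_carbon steel = (1/0.250 − 1/0.268)/(4πk) = 0.2687/(4π·46.9) = 4.558×10^-4 K/W
  R_cellular glass = (1/0.268 − 1/0.404)/(4πk) = 1.256/(4π·0.0615) = 1.625 K/W
  R_conv,out = 1/(4πr²h) = 1/(4π·0.404²·16.4) = 0.02973 K/W
ΣR = 0.004055 + 4.558×10^-4 + 1.625 + 0.02973 = 1.659 K/W
Q = ΔT/ΣR = (-193 °C − 19.4 °C)/1.659 = -128 W
(Negative Q ⇒ heat flows inward; heat gain = 128 W.)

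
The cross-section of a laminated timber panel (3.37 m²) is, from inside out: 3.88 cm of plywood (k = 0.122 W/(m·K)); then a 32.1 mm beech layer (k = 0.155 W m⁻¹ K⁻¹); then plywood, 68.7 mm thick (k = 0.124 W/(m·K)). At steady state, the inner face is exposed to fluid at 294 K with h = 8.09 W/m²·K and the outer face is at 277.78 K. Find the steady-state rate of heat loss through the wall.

Q = 45.4 W

Treat each layer as a resistance in series:
  R_conv,in = 1/(hA) = 1/(8.09·3.37) = 0.03668 K/W
  R_plywood = L/(kA) = 0.0388/(0.122·3.37) = 0.09437 K/W
  R_beech = L/(kA) = 0.0321/(0.155·3.37) = 0.06145 K/W
  R_plywood = L/(kA) = 0.0687/(0.124·3.37) = 0.1644 K/W
ΣR = 0.03668 + 0.09437 + 0.06145 + 0.1644 = 0.3569 K/W
Q = ΔT/ΣR = (294 K − 277.78 K)/0.3569 = 45.4 W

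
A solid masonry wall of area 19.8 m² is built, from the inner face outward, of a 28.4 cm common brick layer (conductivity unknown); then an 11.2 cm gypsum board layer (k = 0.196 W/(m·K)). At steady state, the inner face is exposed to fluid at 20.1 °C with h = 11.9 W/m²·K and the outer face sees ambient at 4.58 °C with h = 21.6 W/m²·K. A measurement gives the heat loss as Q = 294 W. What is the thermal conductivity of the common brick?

ΣR = ΔT/Q = |20.1 − 4.58|/294 = 0.05279 K/W
Known resistances:
  R_conv,in = 1/(hA) = 1/(11.9·19.8) = 0.004244 K/W
  R_gypsum board = L/(kA) = 0.112/(0.196·19.8) = 0.02886 K/W
  R_conv,out = 1/(hA) = 1/(21.6·19.8) = 0.002338 K/W
R_common brick = ΣR − ΣR_known = 0.05279 − 0.03544 = 0.01735 K/W
L/(kA) = 0.01735 ⇒ k = 0.284/(0.01735·19.8) = 0.827 W/m·K

k = 0.827 W/m·K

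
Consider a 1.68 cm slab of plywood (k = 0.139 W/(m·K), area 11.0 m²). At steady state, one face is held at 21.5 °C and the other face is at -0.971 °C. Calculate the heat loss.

Q = kA·ΔT/L = 0.139 × 11.0 × |21.5 °C − -0.971 °C| / 0.0168 = 2050 W

Q = 2050 W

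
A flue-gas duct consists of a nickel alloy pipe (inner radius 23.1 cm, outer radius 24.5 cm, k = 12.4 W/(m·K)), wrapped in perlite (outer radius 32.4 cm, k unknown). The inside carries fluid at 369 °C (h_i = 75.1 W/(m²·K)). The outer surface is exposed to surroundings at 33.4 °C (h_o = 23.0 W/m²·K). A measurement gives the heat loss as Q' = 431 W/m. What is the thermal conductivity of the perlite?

k = 0.0595 W/m·K

ΣR = ΔT/Q' = |369 − 33.4|/431 = 0.7787 m·K/W
Known resistances:
  R'_conv,in = 1/(2πr h) = 1/(2π·0.231·75.1) = 0.009174 m·K/W
  R'_nickel alloy = ln(0.245/0.231)/(2πk) = 0.05884/(2π·12.4) = 7.552×10^-4 m·K/W
  R'_conv,out = 1/(2πr h) = 1/(2π·0.324·23.0) = 0.02136 m·K/W
R_perlite = ΣR − ΣR_known = 0.7787 − 0.03129 = 0.7474 m·K/W
ln(r₂/r₁)/(2πk) = 0.7474 ⇒ k = 0.2795/(2π·0.7474) = 0.0595 W/m·K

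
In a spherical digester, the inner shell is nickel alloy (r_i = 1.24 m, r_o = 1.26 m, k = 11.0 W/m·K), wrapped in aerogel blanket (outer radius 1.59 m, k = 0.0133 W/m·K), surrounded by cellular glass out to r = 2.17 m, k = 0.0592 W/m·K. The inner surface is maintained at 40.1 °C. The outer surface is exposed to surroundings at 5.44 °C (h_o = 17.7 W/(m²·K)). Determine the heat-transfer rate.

Q = 28.6 W

Series thermal resistances, inner to outer:
  R_nickel alloy = (1/1.24 − 1/1.26)/(4πk) = 0.01280/(4π·11.0) = 9.261×10^-5 K/W
  R_aerogel blanket = (1/1.26 − 1/1.59)/(4πk) = 0.1647/(4π·0.0133) = 0.9856 K/W
  R_cellular glass = (1/1.59 − 1/2.17)/(4πk) = 0.1681/(4π·0.0592) = 0.2260 K/W
  R_conv,out = 1/(4πr²h) = 1/(4π·2.17²·17.7) = 9.548×10^-4 K/W
ΣR = 9.261×10^-5 + 0.9856 + 0.2260 + 9.548×10^-4 = 1.213 K/W
Q = ΔT/ΣR = (40.1 °C − 5.44 °C)/1.213 = 28.6 W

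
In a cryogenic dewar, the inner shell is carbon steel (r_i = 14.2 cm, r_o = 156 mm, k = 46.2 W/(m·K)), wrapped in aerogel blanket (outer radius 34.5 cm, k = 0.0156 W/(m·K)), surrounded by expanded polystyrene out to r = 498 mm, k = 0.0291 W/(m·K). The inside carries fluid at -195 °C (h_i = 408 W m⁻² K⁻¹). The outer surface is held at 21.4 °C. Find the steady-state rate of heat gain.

Q = 10.6 W

Treat each layer as a resistance in series:
  R_conv,in = 1/(4πr²h) = 1/(4π·0.142²·408) = 0.009673 K/W
  R_carbon steel = (1/0.142 − 1/0.156)/(4πk) = 0.6320/(4π·46.2) = 0.001089 K/W
  R_aerogel blanket = (1/0.156 − 1/0.345)/(4πk) = 3.512/(4π·0.0156) = 17.91 K/W
  R_expanded polystyrene = (1/0.345 − 1/0.498)/(4πk) = 0.8905/(4π·0.0291) = 2.435 K/W
ΣR = 0.009673 + 0.001089 + 17.91 + 2.435 = 20.36 K/W
Q = ΔT/ΣR = (-195 °C − 21.4 °C)/20.36 = -10.6 W
(Negative Q ⇒ heat flows inward; heat gain = 10.6 W.)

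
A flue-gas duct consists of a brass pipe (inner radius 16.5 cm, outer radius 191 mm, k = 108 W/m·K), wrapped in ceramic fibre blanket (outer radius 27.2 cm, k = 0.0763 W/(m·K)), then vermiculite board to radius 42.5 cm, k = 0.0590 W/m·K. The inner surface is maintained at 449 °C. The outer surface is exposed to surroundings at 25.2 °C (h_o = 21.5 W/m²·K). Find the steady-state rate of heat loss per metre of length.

Q' = 216 W/m

Treat each layer as a resistance in series:
  R'_brass = ln(0.191/0.165)/(2πk) = 0.1463/(2π·108) = 2.156×10^-4 m·K/W
  R'_ceramic fibre blanket = ln(0.272/0.191)/(2πk) = 0.3535/(2π·0.0763) = 0.7374 m·K/W
  R'_vermiculite board = ln(0.425/0.272)/(2πk) = 0.4463/(2π·0.0590) = 1.204 m·K/W
  R'_conv,out = 1/(2πr h) = 1/(2π·0.425·21.5) = 0.01742 m·K/W
ΣR = 2.156×10^-4 + 0.7374 + 1.204 + 0.01742 = 1.959 m·K/W
Q' = ΔT/ΣR = (449 °C − 25.2 °C)/1.959 = 216 W/m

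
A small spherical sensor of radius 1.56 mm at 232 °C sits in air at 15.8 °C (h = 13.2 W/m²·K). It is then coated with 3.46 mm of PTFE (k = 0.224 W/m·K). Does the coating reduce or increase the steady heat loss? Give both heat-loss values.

increases: 0.0873 → 0.546 W

Critical radius for a sphere: r_cr = 2k/h = 0.0339 m = 3.39 cm.
Outer radius after coating: r₂ = 0.00156 + 0.00346 = 0.00502 m.
Since r₁ < r_cr and r₂ ≤ r_cr, the coating moves toward the maximum at r_cr — heat loss rises.
Bare: R = 1/(4πr₁²h) = 2477 K/W; Q = 216.2/2477 = 0.0873 W.
Coated: R = R_cond + R_conv = 396.2 K/W; Q = 216.2/396.2 = 0.546 W.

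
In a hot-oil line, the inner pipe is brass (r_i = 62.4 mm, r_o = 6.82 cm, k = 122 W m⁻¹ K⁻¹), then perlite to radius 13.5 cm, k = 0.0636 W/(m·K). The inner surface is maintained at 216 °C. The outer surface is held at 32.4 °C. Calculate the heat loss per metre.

Q' = 107 W/m

Series thermal resistances, inner to outer:
  R'_brass = ln(0.0682/0.0624)/(2πk) = 0.08888/(2π·122) = 1.159×10^-4 m·K/W
  R'_perlite = ln(0.135/0.0682)/(2πk) = 0.6828/(2π·0.0636) = 1.709 m·K/W
ΣR = 1.159×10^-4 + 1.709 = 1.709 m·K/W
Q' = ΔT/ΣR = (216 °C − 32.4 °C)/1.709 = 107 W/m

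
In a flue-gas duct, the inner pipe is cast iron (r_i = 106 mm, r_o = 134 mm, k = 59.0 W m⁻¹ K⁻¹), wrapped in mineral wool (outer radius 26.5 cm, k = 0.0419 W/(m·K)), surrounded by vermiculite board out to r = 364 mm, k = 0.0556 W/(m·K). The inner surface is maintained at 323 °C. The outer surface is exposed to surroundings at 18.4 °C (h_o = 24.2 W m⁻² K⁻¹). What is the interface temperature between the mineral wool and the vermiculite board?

T = 98.6 °C

Treat each layer as a resistance in series:
  R'_cast iron = ln(0.134/0.106)/(2πk) = 0.2344/(2π·59.0) = 6.323×10^-4 m·K/W
  R'_mineral wool = ln(0.265/0.134)/(2πk) = 0.6819/(2π·0.0419) = 2.590 m·K/W
  R'_vermiculite board = ln(0.364/0.265)/(2πk) = 0.3174/(2π·0.0556) = 0.9086 m·K/W
  R'_conv,out = 1/(2πr h) = 1/(2π·0.364·24.2) = 0.01807 m·K/W
ΣR = 6.323×10^-4 + 2.590 + 0.9086 + 0.01807 = 3.517 m·K/W
Q' = ΔT/ΣR = (323 °C − 18.4 °C)/3.517 = 86.61 W/m
From the inner boundary to the mineral wool/vermiculite board interface, ΣR_partial = 2.591 m·K/W.
T_interface = T_in − Q'·ΣR_partial = 323 °C − (86.61)(2.591) = 98.6 °C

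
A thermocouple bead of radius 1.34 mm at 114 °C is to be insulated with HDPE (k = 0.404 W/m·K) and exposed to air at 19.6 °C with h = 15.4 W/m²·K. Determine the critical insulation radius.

For a sphere, r_cr = 2k_ins/h = 2·0.404/15.4 = 0.0525 m = 5.25 cm

r_cr = 5.25 cm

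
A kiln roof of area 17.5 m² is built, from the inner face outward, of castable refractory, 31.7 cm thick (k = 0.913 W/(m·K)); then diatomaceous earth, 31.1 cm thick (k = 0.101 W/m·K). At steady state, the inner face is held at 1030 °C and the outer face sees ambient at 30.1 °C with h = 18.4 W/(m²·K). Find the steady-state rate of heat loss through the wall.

Q = 5.03 kW

Series thermal resistances, inner to outer:
  R_castable refractory = L/(kA) = 0.317/(0.913·17.5) = 0.01984 K/W
  R_diatomaceous earth = L/(kA) = 0.311/(0.101·17.5) = 0.1760 K/W
  R_conv,out = 1/(hA) = 1/(18.4·17.5) = 0.003106 K/W
ΣR = 0.01984 + 0.1760 + 0.003106 = 0.1989 K/W
Q = ΔT/ΣR = (1030 °C − 30.1 °C)/0.1989 = 5030 W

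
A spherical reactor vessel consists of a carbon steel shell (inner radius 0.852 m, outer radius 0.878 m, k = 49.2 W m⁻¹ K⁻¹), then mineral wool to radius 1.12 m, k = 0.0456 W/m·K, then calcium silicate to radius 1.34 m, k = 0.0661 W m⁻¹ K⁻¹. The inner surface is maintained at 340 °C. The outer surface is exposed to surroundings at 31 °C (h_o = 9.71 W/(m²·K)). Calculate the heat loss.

Resistance network (inner→outer):
  R_carbon steel = (1/0.852 − 1/0.878)/(4πk) = 0.03476/(4π·49.2) = 5.622×10^-5 K/W
  R_mineral wool = (1/0.878 − 1/1.12)/(4πk) = 0.2461/(4π·0.0456) = 0.4295 K/W
  R_calcium silicate = (1/1.12 − 1/1.34)/(4πk) = 0.1466/(4π·0.0661) = 0.1765 K/W
  R_conv,out = 1/(4πr²h) = 1/(4π·1.34²·9.71) = 0.004564 K/W
ΣR = 5.622×10^-5 + 0.4295 + 0.1765 + 0.004564 = 0.6106 K/W
Q = ΔT/ΣR = (340 °C − 31 °C)/0.6106 = 506 W

Q = 506 W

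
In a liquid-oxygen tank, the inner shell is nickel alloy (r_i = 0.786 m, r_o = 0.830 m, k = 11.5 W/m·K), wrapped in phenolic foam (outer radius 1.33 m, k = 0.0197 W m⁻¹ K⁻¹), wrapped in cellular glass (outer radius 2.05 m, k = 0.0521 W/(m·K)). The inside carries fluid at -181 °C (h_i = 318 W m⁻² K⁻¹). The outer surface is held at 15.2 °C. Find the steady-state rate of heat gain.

Q = 87.8 W

Series thermal resistances, inner to outer:
  R_conv,in = 1/(4πr²h) = 1/(4π·0.786²·318) = 4.051×10^-4 K/W
  R_nickel alloy = (1/0.786 − 1/0.830)/(4πk) = 0.06745/(4π·11.5) = 4.667×10^-4 K/W
  R_phenolic foam = (1/0.830 − 1/1.33)/(4πk) = 0.4529/(4π·0.0197) = 1.830 K/W
  R_cellular glass = (1/1.33 − 1/2.05)/(4πk) = 0.2641/(4π·0.0521) = 0.4033 K/W
ΣR = 4.051×10^-4 + 4.667×10^-4 + 1.830 + 0.4033 = 2.234 K/W
Q = ΔT/ΣR = (-181 °C − 15.2 °C)/2.234 = -87.8 W
(Negative Q ⇒ heat flows inward; heat gain = 87.8 W.)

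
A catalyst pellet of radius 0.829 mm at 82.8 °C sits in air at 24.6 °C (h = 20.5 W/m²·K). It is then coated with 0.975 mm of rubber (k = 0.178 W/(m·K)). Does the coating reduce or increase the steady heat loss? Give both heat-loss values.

increases: 0.0103 → 0.0392 W

Critical radius for a sphere: r_cr = 2k/h = 0.0174 m = 1.74 cm.
Outer radius after coating: r₂ = 8.29×10^-4 + 9.75×10^-4 = 0.001804 m.
Since r₁ < r_cr and r₂ ≤ r_cr, the coating moves toward the maximum at r_cr — heat loss rises.
Bare: R = 1/(4πr₁²h) = 5648 K/W; Q = 58.2/5648 = 0.0103 W.
Coated: R = R_cond + R_conv = 1484 K/W; Q = 58.2/1484 = 0.0392 W.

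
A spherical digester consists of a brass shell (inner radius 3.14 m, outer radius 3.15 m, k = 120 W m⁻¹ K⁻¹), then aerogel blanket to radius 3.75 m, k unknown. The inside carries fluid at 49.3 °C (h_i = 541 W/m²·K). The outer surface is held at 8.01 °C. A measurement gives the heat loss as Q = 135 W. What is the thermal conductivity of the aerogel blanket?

k = 0.0132 W/m·K

ΣR = ΔT/Q = |49.3 − 8.01|/135 = 0.3059 K/W
Known resistances:
  R_conv,in = 1/(4πr²h) = 1/(4π·3.14²·541) = 1.492×10^-5 K/W
  R_brass = (1/3.14 − 1/3.15)/(4πk) = 0.001011/(4π·120) = 6.705×10^-7 K/W
R_aerogel blanket = ΣR − ΣR_known = 0.3059 − 1.559×10^-5 = 0.3059 K/W
(1/r₁−1/r₂)/(4πk) = 0.3059 ⇒ k = 0.05079/(4π·0.3059) = 0.0132 W/m·K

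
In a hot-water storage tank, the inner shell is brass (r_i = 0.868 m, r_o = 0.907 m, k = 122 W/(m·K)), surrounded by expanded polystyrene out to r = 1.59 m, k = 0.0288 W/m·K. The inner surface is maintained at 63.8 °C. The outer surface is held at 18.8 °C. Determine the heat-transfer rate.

Q = 34.4 W

Series thermal resistances, inner to outer:
  R_brass = (1/0.868 − 1/0.907)/(4πk) = 0.04954/(4π·122) = 3.231×10^-5 K/W
  R_expanded polystyrene = (1/0.907 − 1/1.59)/(4πk) = 0.4736/(4π·0.0288) = 1.309 K/W
ΣR = 3.231×10^-5 + 1.309 = 1.309 K/W
Q = ΔT/ΣR = (63.8 °C − 18.8 °C)/1.309 = 34.4 W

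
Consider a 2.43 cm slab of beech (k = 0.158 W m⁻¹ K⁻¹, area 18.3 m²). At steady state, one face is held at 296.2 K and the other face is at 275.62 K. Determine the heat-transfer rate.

Q = 2.45 kW

Q = kA·ΔT/L = 0.158 × 18.3 × |296.2 K − 275.62 K| / 0.0243 = 2450 W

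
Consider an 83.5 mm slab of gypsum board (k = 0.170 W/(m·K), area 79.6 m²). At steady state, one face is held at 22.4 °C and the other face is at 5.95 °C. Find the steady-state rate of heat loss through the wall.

Q = 2.67 kW

Q = kA·ΔT/L = 0.170 × 79.6 × |22.4 °C − 5.95 °C| / 0.0835 = 2670 W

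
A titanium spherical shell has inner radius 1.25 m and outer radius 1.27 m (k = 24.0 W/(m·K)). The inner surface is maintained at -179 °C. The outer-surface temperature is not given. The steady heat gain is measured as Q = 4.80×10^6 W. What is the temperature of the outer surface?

Series resistances:
  R_titanium = (1/1.25 − 1/1.27)/(4πk) = 0.01260/(4π·24.0) = 4.177×10^-5 K/W
ΣR = 4.177×10^-5 K/W
ΔT = Q·ΣR = 4.80×10^6 × 4.177×10^-5 = 200.5 K
Heat flows inward, so T_out = T_in + ΔT = -179 + 200.5 = 21.5 °C

T_out = 21.5 °C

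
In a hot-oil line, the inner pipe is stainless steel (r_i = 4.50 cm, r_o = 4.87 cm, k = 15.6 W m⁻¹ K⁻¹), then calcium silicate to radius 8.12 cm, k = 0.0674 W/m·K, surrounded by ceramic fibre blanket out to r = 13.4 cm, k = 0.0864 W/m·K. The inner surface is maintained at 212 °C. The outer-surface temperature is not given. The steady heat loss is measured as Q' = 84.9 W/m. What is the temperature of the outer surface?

T_out = 31.1 °C

Series resistances:
  R'_stainless steel = ln(0.0487/0.0450)/(2πk) = 0.07902/(2π·15.6) = 8.061×10^-4 m·K/W
  R'_calcium silicate = ln(0.0812/0.0487)/(2πk) = 0.5112/(2π·0.0674) = 1.207 m·K/W
  R'_ceramic fibre blanket = ln(0.134/0.0812)/(2πk) = 0.5009/(2π·0.0864) = 0.9227 m·K/W
ΣR = 2.131 m·K/W
ΔT = Q'·ΣR = 84.9 × 2.131 = 180.9 K
Heat flows outward, so T_out = T_in − ΔT = 212 − 180.9 = 31.1 °C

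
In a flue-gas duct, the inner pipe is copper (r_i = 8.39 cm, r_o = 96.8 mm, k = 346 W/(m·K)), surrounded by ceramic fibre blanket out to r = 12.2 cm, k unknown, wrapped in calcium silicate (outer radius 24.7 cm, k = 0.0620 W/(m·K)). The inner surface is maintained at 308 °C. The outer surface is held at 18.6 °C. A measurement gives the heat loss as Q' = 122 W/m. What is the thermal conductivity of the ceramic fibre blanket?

ΣR = ΔT/Q' = |308 − 18.6|/122 = 2.372 m·K/W
Known resistances:
  R'_copper = ln(0.0968/0.0839)/(2πk) = 0.1430/(2π·346) = 6.579×10^-5 m·K/W
  R'_calcium silicate = ln(0.247/0.122)/(2πk) = 0.7054/(2π·0.0620) = 1.811 m·K/W
R_ceramic fibre blanket = ΣR − ΣR_known = 2.372 − 1.811 = 0.5610 m·K/W
ln(r₂/r₁)/(2πk) = 0.5610 ⇒ k = 0.2314/(2π·0.5610) = 0.0656 W/m·K

k = 0.0656 W/m·K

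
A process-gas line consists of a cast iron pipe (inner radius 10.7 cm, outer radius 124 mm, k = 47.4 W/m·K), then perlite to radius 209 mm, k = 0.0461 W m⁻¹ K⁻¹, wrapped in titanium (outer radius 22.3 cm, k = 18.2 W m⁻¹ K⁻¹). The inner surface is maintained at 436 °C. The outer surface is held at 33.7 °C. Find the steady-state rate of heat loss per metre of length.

Q' = 223 W/m

Treat each layer as a resistance in series:
  R'_cast iron = ln(0.124/0.107)/(2πk) = 0.1475/(2π·47.4) = 4.951×10^-4 m·K/W
  R'_perlite = ln(0.209/0.124)/(2πk) = 0.5221/(2π·0.0461) = 1.802 m·K/W
  R'_titanium = ln(0.223/0.209)/(2πk) = 0.06484/(2π·18.2) = 5.670×10^-4 m·K/W
ΣR = 4.951×10^-4 + 1.802 + 5.670×10^-4 = 1.803 m·K/W
Q' = ΔT/ΣR = (436 °C − 33.7 °C)/1.803 = 223 W/m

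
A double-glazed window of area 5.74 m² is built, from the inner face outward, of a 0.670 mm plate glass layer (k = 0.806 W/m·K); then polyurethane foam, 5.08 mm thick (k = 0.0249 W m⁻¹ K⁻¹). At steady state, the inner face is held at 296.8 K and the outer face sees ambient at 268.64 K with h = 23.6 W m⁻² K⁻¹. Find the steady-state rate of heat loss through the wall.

Treat each layer as a resistance in series:
  R_plate glass = L/(kA) = 6.70×10^-4/(0.806·5.74) = 1.448×10^-4 K/W
  R_polyurethane foam = L/(kA) = 0.00508/(0.0249·5.74) = 0.03554 K/W
  R_conv,out = 1/(hA) = 1/(23.6·5.74) = 0.007382 K/W
ΣR = 1.448×10^-4 + 0.03554 + 0.007382 = 0.04307 K/W
Q = ΔT/ΣR = (296.8 K − 268.64 K)/0.04307 = 654 W

Q = 654 W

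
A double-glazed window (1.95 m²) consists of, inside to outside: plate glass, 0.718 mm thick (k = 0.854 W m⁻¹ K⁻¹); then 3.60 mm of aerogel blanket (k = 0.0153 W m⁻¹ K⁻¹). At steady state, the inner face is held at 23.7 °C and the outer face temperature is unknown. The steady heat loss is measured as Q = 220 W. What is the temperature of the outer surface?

Series resistances:
  R_plate glass = L/(kA) = 7.18×10^-4/(0.854·1.95) = 4.312×10^-4 K/W
  R_aerogel blanket = L/(kA) = 0.00360/(0.0153·1.95) = 0.1207 K/W
ΣR = 0.1211 K/W
ΔT = Q·ΣR = 220 × 0.1211 = 26.64 K
Heat flows outward, so T_out = T_in − ΔT = 23.7 − 26.64 = -2.94 °C

T_out = -2.94 °C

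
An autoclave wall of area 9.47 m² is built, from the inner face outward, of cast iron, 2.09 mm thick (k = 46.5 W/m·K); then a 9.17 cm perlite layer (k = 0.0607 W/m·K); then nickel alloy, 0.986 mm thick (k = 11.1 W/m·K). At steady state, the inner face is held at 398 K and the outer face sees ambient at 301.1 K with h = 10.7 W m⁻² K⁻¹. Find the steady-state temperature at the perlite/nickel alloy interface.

Resistance network (inner→outer):
  R_cast iron = L/(kA) = 0.00209/(46.5·9.47) = 4.746×10^-6 K/W
  R_perlite = L/(kA) = 0.0917/(0.0607·9.47) = 0.1595 K/W
  R_nickel alloy = L/(kA) = 9.86×10^-4/(11.1·9.47) = 9.380×10^-6 K/W
  R_conv,out = 1/(hA) = 1/(10.7·9.47) = 0.009869 K/W
ΣR = 4.746×10^-6 + 0.1595 + 9.380×10^-6 + 0.009869 = 0.1694 K/W
Q = ΔT/ΣR = (398 K − 301.1 K)/0.1694 = 572.0 W
From the inner boundary to the perlite/nickel alloy interface, ΣR_partial = 0.1595 K/W.
T_interface = T_in − Q·ΣR_partial = 398 K − (572.0)(0.1595) = 306.8 K

T = 306.8 K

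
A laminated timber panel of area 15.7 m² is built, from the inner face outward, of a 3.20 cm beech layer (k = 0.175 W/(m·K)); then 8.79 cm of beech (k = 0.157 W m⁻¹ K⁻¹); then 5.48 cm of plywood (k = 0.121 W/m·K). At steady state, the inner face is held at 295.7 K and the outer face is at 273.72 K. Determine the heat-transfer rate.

Resistance network (inner→outer):
  R_beech = L/(kA) = 0.0320/(0.175·15.7) = 0.01165 K/W
  R_beech = L/(kA) = 0.0879/(0.157·15.7) = 0.03566 K/W
  R_plywood = L/(kA) = 0.0548/(0.121·15.7) = 0.02885 K/W
ΣR = 0.01165 + 0.03566 + 0.02885 = 0.07616 K/W
Q = ΔT/ΣR = (295.7 K − 273.72 K)/0.07616 = 289 W

Q = 289 W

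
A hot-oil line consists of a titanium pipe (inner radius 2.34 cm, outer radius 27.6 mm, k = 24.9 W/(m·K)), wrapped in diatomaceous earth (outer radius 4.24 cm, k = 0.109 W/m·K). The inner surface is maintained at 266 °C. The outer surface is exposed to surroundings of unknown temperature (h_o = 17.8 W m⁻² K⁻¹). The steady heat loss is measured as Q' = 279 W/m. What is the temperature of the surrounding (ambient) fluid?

Series resistances:
  R'_titanium = ln(0.0276/0.0234)/(2πk) = 0.1651/(2π·24.9) = 0.001055 m·K/W
  R'_diatomaceous earth = ln(0.0424/0.0276)/(2πk) = 0.4293/(2π·0.109) = 0.6269 m·K/W
  R'_conv,out = 1/(2πr h) = 1/(2π·0.0424·17.8) = 0.2109 m·K/W
ΣR = 0.8388 m·K/W
ΔT = Q'·ΣR = 279 × 0.8388 = 234.0 K
Heat flows outward, so T_out = T_in − ΔT = 266 − 234.0 = 32.0 °C

T_out = 32.0 °C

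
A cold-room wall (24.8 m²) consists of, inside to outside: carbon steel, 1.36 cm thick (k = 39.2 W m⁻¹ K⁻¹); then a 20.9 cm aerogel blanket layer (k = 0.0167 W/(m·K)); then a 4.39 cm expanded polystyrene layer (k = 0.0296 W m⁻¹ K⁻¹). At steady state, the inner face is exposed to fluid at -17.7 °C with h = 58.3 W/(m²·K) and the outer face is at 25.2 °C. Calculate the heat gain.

Q = 75.9 W

Treat each layer as a resistance in series:
  R_conv,in = 1/(hA) = 1/(58.3·24.8) = 6.916×10^-4 K/W
  R_carbon steel = L/(kA) = 0.0136/(39.2·24.8) = 1.399×10^-5 K/W
  R_aerogel blanket = L/(kA) = 0.209/(0.0167·24.8) = 0.5046 K/W
  R_expanded polystyrene = L/(kA) = 0.0439/(0.0296·24.8) = 0.05980 K/W
ΣR = 6.916×10^-4 + 1.399×10^-5 + 0.5046 + 0.05980 = 0.5651 K/W
Q = ΔT/ΣR = (-17.7 °C − 25.2 °C)/0.5651 = -75.9 W
(Negative Q ⇒ heat flows inward; heat gain = 75.9 W.)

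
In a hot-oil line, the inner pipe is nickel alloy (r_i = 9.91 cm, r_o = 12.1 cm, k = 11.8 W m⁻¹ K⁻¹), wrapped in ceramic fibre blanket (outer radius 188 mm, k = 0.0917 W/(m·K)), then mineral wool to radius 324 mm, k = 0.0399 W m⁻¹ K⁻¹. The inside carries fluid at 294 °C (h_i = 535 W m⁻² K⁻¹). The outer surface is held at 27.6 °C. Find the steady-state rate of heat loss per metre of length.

Resistance network (inner→outer):
  R'_conv,in = 1/(2πr h) = 1/(2π·0.0991·535) = 0.003002 m·K/W
  R'_nickel alloy = ln(0.121/0.0991)/(2πk) = 0.1997/(2π·11.8) = 0.002693 m·K/W
  R'_ceramic fibre blanket = ln(0.188/0.121)/(2πk) = 0.4407/(2π·0.0917) = 0.7648 m·K/W
  R'_mineral wool = ln(0.324/0.188)/(2πk) = 0.5443/(2π·0.0399) = 2.171 m·K/W
ΣR = 0.003002 + 0.002693 + 0.7648 + 2.171 = 2.941 m·K/W
Q' = ΔT/ΣR = (294 °C − 27.6 °C)/2.941 = 90.6 W/m

Q' = 90.6 W/m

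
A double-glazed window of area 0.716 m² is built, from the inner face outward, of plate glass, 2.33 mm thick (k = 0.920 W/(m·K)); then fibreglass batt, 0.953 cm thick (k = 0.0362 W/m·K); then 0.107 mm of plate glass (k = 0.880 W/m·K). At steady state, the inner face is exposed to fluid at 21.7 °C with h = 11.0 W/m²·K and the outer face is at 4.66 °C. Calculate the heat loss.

Q = 34.2 W

Treat each layer as a resistance in series:
  R_conv,in = 1/(hA) = 1/(11.0·0.716) = 0.1270 K/W
  R_plate glass = L/(kA) = 0.00233/(0.920·0.716) = 0.003537 K/W
  R_fibreglass batt = L/(kA) = 0.00953/(0.0362·0.716) = 0.3677 K/W
  R_plate glass = L/(kA) = 1.07×10^-4/(0.880·0.716) = 1.698×10^-4 K/W
ΣR = 0.1270 + 0.003537 + 0.3677 + 1.698×10^-4 = 0.4984 K/W
Q = ΔT/ΣR = (21.7 °C − 4.66 °C)/0.4984 = 34.2 W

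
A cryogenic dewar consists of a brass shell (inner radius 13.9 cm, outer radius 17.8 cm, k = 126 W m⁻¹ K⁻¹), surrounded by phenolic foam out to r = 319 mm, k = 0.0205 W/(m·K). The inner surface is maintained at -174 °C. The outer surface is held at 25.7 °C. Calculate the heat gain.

Q = 20.7 W

Treat each layer as a resistance in series:
  R_brass = (1/0.139 − 1/0.178)/(4πk) = 1.576/(4π·126) = 9.955×10^-4 K/W
  R_phenolic foam = (1/0.178 − 1/0.319)/(4πk) = 2.483/(4π·0.0205) = 9.639 K/W
ΣR = 9.955×10^-4 + 9.639 = 9.640 K/W
Q = ΔT/ΣR = (-174 °C − 25.7 °C)/9.640 = -20.7 W
(Negative Q ⇒ heat flows inward; heat gain = 20.7 W.)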